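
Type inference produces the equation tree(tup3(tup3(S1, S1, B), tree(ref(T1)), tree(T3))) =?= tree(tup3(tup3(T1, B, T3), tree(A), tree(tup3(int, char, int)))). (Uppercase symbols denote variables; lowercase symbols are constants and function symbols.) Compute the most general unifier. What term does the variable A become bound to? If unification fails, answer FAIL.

ref(tup3(int, char, int))

Decompose tree/1: tup3(tup3(S1, S1, B), tree(ref(T1)), tree(T3)) =?= tup3(tup3(T1, B, T3), tree(A), tree(tup3(int, char, int))).
Decompose tup3/3: tup3(S1, S1, B) =?= tup3(T1, B, T3),  tree(ref(T1)) =?= tree(A),  tree(T3) =?= tree(tup3(int, char, int)).
Decompose tup3/3: S1 =?= T1,  S1 =?= B,  B =?= T3.
Bind S1 := T1; substituting into the one remaining equation that mentions S1 gives: T1 =?= B.
Bind T1 := B; substituting into the one remaining equation that mentions T1 gives: tree(ref(B)) =?= tree(A). Substituting into the earlier binding gives S1 := B.
Bind B := T3; substituting into the one remaining equation that mentions B gives: tree(ref(T3)) =?= tree(A). Substituting into the earlier bindings gives S1 := T3, T1 := T3.
Decompose tree/1: ref(T3) =?= A.
Bind A := ref(T3); no other remaining equation mentions A.
Decompose tree/1: T3 =?= tup3(int, char, int).
Bind T3 := tup3(int, char, int). Substituting into the earlier bindings gives S1 := tup3(int, char, int), T1 := tup3(int, char, int), B := tup3(int, char, int), A := ref(tup3(int, char, int)).
MGU = { S1 := tup3(int, char, int), T1 := tup3(int, char, int), B := tup3(int, char, int), A := ref(tup3(int, char, int)), T3 := tup3(int, char, int) }, so A := ref(tup3(int, char, int)).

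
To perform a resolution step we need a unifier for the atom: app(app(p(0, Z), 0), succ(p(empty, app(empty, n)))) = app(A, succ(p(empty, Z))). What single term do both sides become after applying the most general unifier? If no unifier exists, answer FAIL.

Decompose app/2: app(p(0, Z), 0) = A,  succ(p(empty, app(empty, n))) = succ(p(empty, Z)).
Bind A := app(p(0, Z), 0); no other remaining equation mentions A.
Decompose succ/1: p(empty, app(empty, n)) = p(empty, Z).
Decompose p/2: empty = empty,  app(empty, n) = Z.
Delete trivial equation empty = empty.
Bind Z := app(empty, n). Substituting into the earlier binding gives A := app(p(0, app(empty, n)), 0).
Applying the MGU to either side gives app(app(p(0, app(empty, n)), 0), succ(p(empty, app(empty, n)))).

app(app(p(0, app(empty, n)), 0), succ(p(empty, app(empty, n))))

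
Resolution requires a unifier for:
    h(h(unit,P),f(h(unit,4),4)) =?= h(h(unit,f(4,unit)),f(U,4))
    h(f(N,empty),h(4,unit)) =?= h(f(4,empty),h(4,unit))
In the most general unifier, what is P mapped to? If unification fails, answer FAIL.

f(4,unit)

Decompose h/2: h(unit,P) =?= h(unit,f(4,unit)),  f(h(unit,4),4) =?= f(U,4).
Decompose h/2: unit =?= unit,  P =?= f(4,unit).
Delete trivial equation unit =?= unit.
Bind P := f(4,unit); no other remaining equation mentions P.
Decompose f/2: h(unit,4) =?= U,  4 =?= 4.
Bind U := h(unit,4); no other remaining equation mentions U.
Delete trivial equation 4 =?= 4.
Decompose h/2: f(N,empty) =?= f(4,empty),  h(4,unit) =?= h(4,unit).
Decompose f/2: N =?= 4,  empty =?= empty.
Bind N := 4; no other remaining equation mentions N.
Delete trivial equation empty =?= empty.
Delete trivial equation h(4,unit) =?= h(4,unit).
MGU = { P ↦ f(4,unit), U ↦ h(unit,4), N ↦ 4 }, so P ↦ f(4,unit).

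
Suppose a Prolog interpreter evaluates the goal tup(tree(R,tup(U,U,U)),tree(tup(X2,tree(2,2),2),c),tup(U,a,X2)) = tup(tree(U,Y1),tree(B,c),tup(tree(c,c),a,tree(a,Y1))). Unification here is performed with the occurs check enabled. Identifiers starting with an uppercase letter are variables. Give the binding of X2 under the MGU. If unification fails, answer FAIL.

Decompose tup/3: tree(R,tup(U,U,U)) = tree(U,Y1),  tree(tup(X2,tree(2,2),2),c) = tree(B,c),  tup(U,a,X2) = tup(tree(c,c),a,tree(a,Y1)).
Decompose tree/2: R = U,  tup(U,U,U) = Y1.
Bind R := U; no other remaining equation mentions R.
Bind Y1 := tup(U,U,U); substituting into the one remaining equation that mentions Y1 gives: tup(U,a,X2) = tup(tree(c,c),a,tree(a,tup(U,U,U))).
Decompose tree/2: tup(X2,tree(2,2),2) = B,  c = c.
Bind B := tup(X2,tree(2,2),2); no other remaining equation mentions B.
Delete trivial equation c = c.
Decompose tup/3: U = tree(c,c),  a = a,  X2 = tree(a,tup(U,U,U)).
Bind U := tree(c,c); substituting into the one remaining equation that mentions U gives: X2 = tree(a,tup(tree(c,c),tree(c,c),tree(c,c))). Substituting into the earlier bindings gives R := tree(c,c), Y1 := tup(tree(c,c),tree(c,c),tree(c,c)).
Delete trivial equation a = a.
Bind X2 := tree(a,tup(tree(c,c),tree(c,c),tree(c,c))). Substituting into the earlier binding gives B := tup(tree(a,tup(tree(c,c),tree(c,c),tree(c,c))),tree(2,2),2).
MGU = { R = tree(c,c), Y1 = tup(tree(c,c),tree(c,c),tree(c,c)), B = tup(tree(a,tup(tree(c,c),tree(c,c),tree(c,c))),tree(2,2),2), U = tree(c,c), X2 = tree(a,tup(tree(c,c),tree(c,c),tree(c,c))) }, so X2 = tree(a,tup(tree(c,c),tree(c,c),tree(c,c))).

tree(a,tup(tree(c,c),tree(c,c),tree(c,c)))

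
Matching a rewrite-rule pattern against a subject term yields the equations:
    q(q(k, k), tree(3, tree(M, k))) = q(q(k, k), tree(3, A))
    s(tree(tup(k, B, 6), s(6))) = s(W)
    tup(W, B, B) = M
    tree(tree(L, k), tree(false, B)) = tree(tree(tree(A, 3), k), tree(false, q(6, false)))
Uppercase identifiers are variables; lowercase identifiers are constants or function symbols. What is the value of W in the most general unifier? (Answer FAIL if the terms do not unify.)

Decompose q/2: q(k, k) = q(k, k),  tree(3, tree(M, k)) = tree(3, A).
Delete trivial equation q(k, k) = q(k, k).
Decompose tree/2: 3 = 3,  tree(M, k) = A.
Delete trivial equation 3 = 3.
Bind A := tree(M, k); substituting into the one remaining equation that mentions A gives: tree(tree(L, k), tree(false, B)) = tree(tree(tree(tree(M, k), 3), k), tree(false, q(6, false))).
Decompose s/1: tree(tup(k, B, 6), s(6)) = W.
Bind W := tree(tup(k, B, 6), s(6)); substituting into the one remaining equation that mentions W gives: tup(tree(tup(k, B, 6), s(6)), B, B) = M.
Bind M := tup(tree(tup(k, B, 6), s(6)), B, B); substituting into the remaining equation gives: tree(tree(L, k), tree(false, B)) = tree(tree(tree(tree(tup(tree(tup(k, B, 6), s(6)), B, B), k), 3), k), tree(false, q(6, false))). Substituting into the earlier binding gives A := tree(tup(tree(tup(k, B, 6), s(6)), B, B), k).
Decompose tree/2: tree(L, k) = tree(tree(tree(tup(tree(tup(k, B, 6), s(6)), B, B), k), 3), k),  tree(false, B) = tree(false, q(6, false)).
Decompose tree/2: L = tree(tree(tup(tree(tup(k, B, 6), s(6)), B, B), k), 3),  k = k.
Bind L := tree(tree(tup(tree(tup(k, B, 6), s(6)), B, B), k), 3); no other remaining equation mentions L.
Delete trivial equation k = k.
Decompose tree/2: false = false,  B = q(6, false).
Delete trivial equation false = false.
Bind B := q(6, false). Substituting into the earlier bindings gives A := tree(tup(tree(tup(k, q(6, false), 6), s(6)), q(6, false), q(6, false)), k), W := tree(tup(k, q(6, false), 6), s(6)), M := tup(tree(tup(k, q(6, false), 6), s(6)), q(6, false), q(6, false)), L := tree(tree(tup(tree(tup(k, q(6, false), 6), s(6)), q(6, false), q(6, false)), k), 3).
MGU = { A := tree(tup(tree(tup(k, q(6, false), 6), s(6)), q(6, false), q(6, false)), k), W := tree(tup(k, q(6, false), 6), s(6)), M := tup(tree(tup(k, q(6, false), 6), s(6)), q(6, false), q(6, false)), L := tree(tree(tup(tree(tup(k, q(6, false), 6), s(6)), q(6, false), q(6, false)), k), 3), B := q(6, false) }, so W := tree(tup(k, q(6, false), 6), s(6)).

tree(tup(k, q(6, false), 6), s(6))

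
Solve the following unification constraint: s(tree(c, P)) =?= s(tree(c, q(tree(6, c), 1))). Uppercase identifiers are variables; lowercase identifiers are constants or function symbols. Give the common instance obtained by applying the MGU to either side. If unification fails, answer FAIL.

s(tree(c, q(tree(6, c), 1)))

Decompose s/1: tree(c, P) =?= tree(c, q(tree(6, c), 1)).
Decompose tree/2: c =?= c,  P =?= q(tree(6, c), 1).
Delete trivial equation c =?= c.
Bind P := q(tree(6, c), 1).
Applying the MGU to either side gives s(tree(c, q(tree(6, c), 1))).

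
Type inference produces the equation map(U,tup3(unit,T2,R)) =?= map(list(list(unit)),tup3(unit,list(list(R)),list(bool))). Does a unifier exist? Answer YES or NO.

YES

Decompose map/2: U =?= list(list(unit)),  tup3(unit,T2,R) =?= tup3(unit,list(list(R)),list(bool)).
Bind U := list(list(unit)); no other remaining equation mentions U.
Decompose tup3/3: unit =?= unit,  T2 =?= list(list(R)),  R =?= list(bool).
Delete trivial equation unit =?= unit.
Bind T2 := list(list(R)); no other remaining equation mentions T2.
Bind R := list(bool). Substituting into the earlier binding gives T2 := list(list(list(bool))).
No equations remain and no clash or occurs-check failure arose, so a unifier exists.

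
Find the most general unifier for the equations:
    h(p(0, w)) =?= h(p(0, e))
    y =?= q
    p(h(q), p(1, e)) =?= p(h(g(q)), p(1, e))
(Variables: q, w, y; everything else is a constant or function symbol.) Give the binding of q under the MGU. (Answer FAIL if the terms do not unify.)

FAIL

Decompose h/1: p(0, w) =?= p(0, e).
Decompose p/2: 0 =?= 0,  w =?= e.
Delete trivial equation 0 =?= 0.
Bind w := e; no other remaining equation mentions w.
Bind y := q; no other remaining equation mentions y.
Decompose p/2: h(q) =?= h(g(q)),  p(1, e) =?= p(1, e).
Decompose h/1: q =?= g(q).
Occurs check fails: q occurs in g(q); the equation q =?= g(q) has no finite solution.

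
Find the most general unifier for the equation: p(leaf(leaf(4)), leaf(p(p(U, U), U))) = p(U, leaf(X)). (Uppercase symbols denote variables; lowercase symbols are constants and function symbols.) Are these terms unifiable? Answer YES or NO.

YES

Decompose p/2: leaf(leaf(4)) = U,  leaf(p(p(U, U), U)) = leaf(X).
Bind U := leaf(leaf(4)); substituting into the remaining equation gives: leaf(p(p(leaf(leaf(4)), leaf(leaf(4))), leaf(leaf(4)))) = leaf(X).
Decompose leaf/1: p(p(leaf(leaf(4)), leaf(leaf(4))), leaf(leaf(4))) = X.
Bind X := p(p(leaf(leaf(4)), leaf(leaf(4))), leaf(leaf(4))).
No equations remain and no clash or occurs-check failure arose, so a unifier exists.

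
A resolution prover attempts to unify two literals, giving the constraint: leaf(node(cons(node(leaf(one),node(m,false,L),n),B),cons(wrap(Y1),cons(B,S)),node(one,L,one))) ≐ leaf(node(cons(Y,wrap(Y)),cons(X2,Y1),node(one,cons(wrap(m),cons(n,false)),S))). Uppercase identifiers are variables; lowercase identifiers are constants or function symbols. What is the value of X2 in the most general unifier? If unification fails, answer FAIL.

wrap(cons(wrap(node(leaf(one),node(m,false,cons(wrap(m),cons(n,false))),n)),one))

Decompose leaf/1: node(cons(node(leaf(one),node(m,false,L),n),B),cons(wrap(Y1),cons(B,S)),node(one,L,one)) ≐ node(cons(Y,wrap(Y)),cons(X2,Y1),node(one,cons(wrap(m),cons(n,false)),S)).
Decompose node/3: cons(node(leaf(one),node(m,false,L),n),B) ≐ cons(Y,wrap(Y)),  cons(wrap(Y1),cons(B,S)) ≐ cons(X2,Y1),  node(one,L,one) ≐ node(one,cons(wrap(m),cons(n,false)),S).
Decompose cons/2: node(leaf(one),node(m,false,L),n) ≐ Y,  B ≐ wrap(Y).
Bind Y := node(leaf(one),node(m,false,L),n); substituting into the one remaining equation that mentions Y gives: B ≐ wrap(node(leaf(one),node(m,false,L),n)).
Bind B := wrap(node(leaf(one),node(m,false,L),n)); substituting into the one remaining equation that mentions B gives: cons(wrap(Y1),cons(wrap(node(leaf(one),node(m,false,L),n)),S)) ≐ cons(X2,Y1).
Decompose cons/2: wrap(Y1) ≐ X2,  cons(wrap(node(leaf(one),node(m,false,L),n)),S) ≐ Y1.
Bind X2 := wrap(Y1); no other remaining equation mentions X2.
Bind Y1 := cons(wrap(node(leaf(one),node(m,false,L),n)),S); no other remaining equation mentions Y1. Substituting into the earlier binding gives X2 := wrap(cons(wrap(node(leaf(one),node(m,false,L),n)),S)).
Decompose node/3: one ≐ one,  L ≐ cons(wrap(m),cons(n,false)),  one ≐ S.
Delete trivial equation one ≐ one.
Bind L := cons(wrap(m),cons(n,false)); no other remaining equation mentions L. Substituting into the earlier bindings gives Y := node(leaf(one),node(m,false,cons(wrap(m),cons(n,false))),n), B := wrap(node(leaf(one),node(m,false,cons(wrap(m),cons(n,false))),n)), X2 := wrap(cons(wrap(node(leaf(one),node(m,false,cons(wrap(m),cons(n,false))),n)),S)), Y1 := cons(wrap(node(leaf(one),node(m,false,cons(wrap(m),cons(n,false))),n)),S).
Bind S := one. Substituting into the earlier bindings gives X2 := wrap(cons(wrap(node(leaf(one),node(m,false,cons(wrap(m),cons(n,false))),n)),one)), Y1 := cons(wrap(node(leaf(one),node(m,false,cons(wrap(m),cons(n,false))),n)),one).
MGU = { Y -> node(leaf(one),node(m,false,cons(wrap(m),cons(n,false))),n), B -> wrap(node(leaf(one),node(m,false,cons(wrap(m),cons(n,false))),n)), X2 -> wrap(cons(wrap(node(leaf(one),node(m,false,cons(wrap(m),cons(n,false))),n)),one)), Y1 -> cons(wrap(node(leaf(one),node(m,false,cons(wrap(m),cons(n,false))),n)),one), L -> cons(wrap(m),cons(n,false)), S -> one }, so X2 -> wrap(cons(wrap(node(leaf(one),node(m,false,cons(wrap(m),cons(n,false))),n)),one)).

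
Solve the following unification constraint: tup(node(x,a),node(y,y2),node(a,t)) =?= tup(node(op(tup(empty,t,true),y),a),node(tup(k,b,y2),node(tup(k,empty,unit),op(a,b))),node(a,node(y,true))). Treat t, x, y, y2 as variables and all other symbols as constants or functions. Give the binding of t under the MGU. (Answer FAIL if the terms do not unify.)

node(tup(k,b,node(tup(k,empty,unit),op(a,b))),true)

Decompose tup/3: node(x,a) =?= node(op(tup(empty,t,true),y),a),  node(y,y2) =?= node(tup(k,b,y2),node(tup(k,empty,unit),op(a,b))),  node(a,t) =?= node(a,node(y,true)).
Decompose node/2: x =?= op(tup(empty,t,true),y),  a =?= a.
Bind x := op(tup(empty,t,true),y); no other remaining equation mentions x.
Delete trivial equation a =?= a.
Decompose node/2: y =?= tup(k,b,y2),  y2 =?= node(tup(k,empty,unit),op(a,b)).
Bind y := tup(k,b,y2); substituting into the one remaining equation that mentions y gives: node(a,t) =?= node(a,node(tup(k,b,y2),true)). Substituting into the earlier binding gives x := op(tup(empty,t,true),tup(k,b,y2)).
Bind y2 := node(tup(k,empty,unit),op(a,b)); substituting into the remaining equation gives: node(a,t) =?= node(a,node(tup(k,b,node(tup(k,empty,unit),op(a,b))),true)). Substituting into the earlier bindings gives x := op(tup(empty,t,true),tup(k,b,node(tup(k,empty,unit),op(a,b)))), y := tup(k,b,node(tup(k,empty,unit),op(a,b))).
Decompose node/2: a =?= a,  t =?= node(tup(k,b,node(tup(k,empty,unit),op(a,b))),true).
Delete trivial equation a =?= a.
Bind t := node(tup(k,b,node(tup(k,empty,unit),op(a,b))),true). Substituting into the earlier binding gives x := op(tup(empty,node(tup(k,b,node(tup(k,empty,unit),op(a,b))),true),true),tup(k,b,node(tup(k,empty,unit),op(a,b)))).
MGU = { x := op(tup(empty,node(tup(k,b,node(tup(k,empty,unit),op(a,b))),true),true),tup(k,b,node(tup(k,empty,unit),op(a,b)))), y := tup(k,b,node(tup(k,empty,unit),op(a,b))), y2 := node(tup(k,empty,unit),op(a,b)), t := node(tup(k,b,node(tup(k,empty,unit),op(a,b))),true) }, so t := node(tup(k,b,node(tup(k,empty,unit),op(a,b))),true).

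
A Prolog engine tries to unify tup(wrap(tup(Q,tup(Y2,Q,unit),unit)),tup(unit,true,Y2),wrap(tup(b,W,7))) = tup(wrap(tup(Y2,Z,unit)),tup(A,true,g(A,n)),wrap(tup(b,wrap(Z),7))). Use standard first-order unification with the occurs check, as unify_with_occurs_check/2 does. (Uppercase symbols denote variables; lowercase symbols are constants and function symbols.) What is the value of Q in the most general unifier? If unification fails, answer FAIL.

g(unit,n)

Decompose tup/3: wrap(tup(Q,tup(Y2,Q,unit),unit)) = wrap(tup(Y2,Z,unit)),  tup(unit,true,Y2) = tup(A,true,g(A,n)),  wrap(tup(b,W,7)) = wrap(tup(b,wrap(Z),7)).
Decompose wrap/1: tup(Q,tup(Y2,Q,unit),unit) = tup(Y2,Z,unit).
Decompose tup/3: Q = Y2,  tup(Y2,Q,unit) = Z,  unit = unit.
Bind Q := Y2; substituting into the one remaining equation that mentions Q gives: tup(Y2,Y2,unit) = Z.
Bind Z := tup(Y2,Y2,unit); substituting into the one remaining equation that mentions Z gives: wrap(tup(b,W,7)) = wrap(tup(b,wrap(tup(Y2,Y2,unit)),7)).
Delete trivial equation unit = unit.
Decompose tup/3: unit = A,  true = true,  Y2 = g(A,n).
Bind A := unit; substituting into the one remaining equation that mentions A gives: Y2 = g(unit,n).
Delete trivial equation true = true.
Bind Y2 := g(unit,n); substituting into the remaining equation gives: wrap(tup(b,W,7)) = wrap(tup(b,wrap(tup(g(unit,n),g(unit,n),unit)),7)). Substituting into the earlier bindings gives Q := g(unit,n), Z := tup(g(unit,n),g(unit,n),unit).
Decompose wrap/1: tup(b,W,7) = tup(b,wrap(tup(g(unit,n),g(unit,n),unit)),7).
Decompose tup/3: b = b,  W = wrap(tup(g(unit,n),g(unit,n),unit)),  7 = 7.
Delete trivial equation b = b.
Bind W := wrap(tup(g(unit,n),g(unit,n),unit)); no other remaining equation mentions W.
Delete trivial equation 7 = 7.
MGU = { Q -> g(unit,n), Z -> tup(g(unit,n),g(unit,n),unit), A -> unit, Y2 -> g(unit,n), W -> wrap(tup(g(unit,n),g(unit,n),unit)) }, so Q -> g(unit,n).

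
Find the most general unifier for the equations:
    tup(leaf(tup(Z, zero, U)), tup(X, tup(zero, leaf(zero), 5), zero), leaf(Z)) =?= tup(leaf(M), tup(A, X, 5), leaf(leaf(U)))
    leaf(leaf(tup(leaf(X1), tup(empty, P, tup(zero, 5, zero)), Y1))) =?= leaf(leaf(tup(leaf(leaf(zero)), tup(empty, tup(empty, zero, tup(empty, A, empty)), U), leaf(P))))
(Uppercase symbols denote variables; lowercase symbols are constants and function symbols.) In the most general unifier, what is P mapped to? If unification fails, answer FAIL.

FAIL

Decompose tup/3: leaf(tup(Z, zero, U)) =?= leaf(M),  tup(X, tup(zero, leaf(zero), 5), zero) =?= tup(A, X, 5),  leaf(Z) =?= leaf(leaf(U)).
Decompose leaf/1: tup(Z, zero, U) =?= M.
Bind M := tup(Z, zero, U); no other remaining equation mentions M.
Decompose tup/3: X =?= A,  tup(zero, leaf(zero), 5) =?= X,  zero =?= 5.
Bind X := A; substituting into the one remaining equation that mentions X gives: tup(zero, leaf(zero), 5) =?= A.
Bind A := tup(zero, leaf(zero), 5); substituting into the one remaining equation that mentions A gives: leaf(leaf(tup(leaf(X1), tup(empty, P, tup(zero, 5, zero)), Y1))) =?= leaf(leaf(tup(leaf(leaf(zero)), tup(empty, tup(empty, zero, tup(empty, tup(zero, leaf(zero), 5), empty)), U), leaf(P)))). Substituting into the earlier binding gives X := tup(zero, leaf(zero), 5).
Clash: constants zero and 5 differ; no unifier exists.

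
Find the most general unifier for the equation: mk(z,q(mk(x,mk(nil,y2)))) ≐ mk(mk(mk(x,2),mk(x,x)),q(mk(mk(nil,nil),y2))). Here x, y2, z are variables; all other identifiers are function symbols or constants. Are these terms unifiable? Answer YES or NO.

NO

Decompose mk/2: z ≐ mk(mk(x,2),mk(x,x)),  q(mk(x,mk(nil,y2))) ≐ q(mk(mk(nil,nil),y2)).
Bind z := mk(mk(x,2),mk(x,x)); no other remaining equation mentions z.
Decompose q/1: mk(x,mk(nil,y2)) ≐ mk(mk(nil,nil),y2).
Decompose mk/2: x ≐ mk(nil,nil),  mk(nil,y2) ≐ y2.
Bind x := mk(nil,nil); no other remaining equation mentions x. Substituting into the earlier binding gives z := mk(mk(mk(nil,nil),2),mk(mk(nil,nil),mk(nil,nil))).
Occurs check fails: y2 occurs in mk(nil,y2); the equation y2 ≐ mk(nil,y2) has no finite solution.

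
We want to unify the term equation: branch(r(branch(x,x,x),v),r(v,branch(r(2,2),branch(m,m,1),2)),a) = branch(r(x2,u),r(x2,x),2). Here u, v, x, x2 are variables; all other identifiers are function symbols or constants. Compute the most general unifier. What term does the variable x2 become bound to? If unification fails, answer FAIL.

FAIL

Decompose branch/3: r(branch(x,x,x),v) = r(x2,u),  r(v,branch(r(2,2),branch(m,m,1),2)) = r(x2,x),  a = 2.
Decompose r/2: branch(x,x,x) = x2,  v = u.
Bind x2 := branch(x,x,x); substituting into the one remaining equation that mentions x2 gives: r(v,branch(r(2,2),branch(m,m,1),2)) = r(branch(x,x,x),x).
Bind v := u; substituting into the one remaining equation that mentions v gives: r(u,branch(r(2,2),branch(m,m,1),2)) = r(branch(x,x,x),x).
Decompose r/2: u = branch(x,x,x),  branch(r(2,2),branch(m,m,1),2) = x.
Bind u := branch(x,x,x); no other remaining equation mentions u. Substituting into the earlier binding gives v := branch(x,x,x).
Bind x := branch(r(2,2),branch(m,m,1),2); no other remaining equation mentions x. Substituting into the earlier bindings gives x2 := branch(branch(r(2,2),branch(m,m,1),2),branch(r(2,2),branch(m,m,1),2),branch(r(2,2),branch(m,m,1),2)), v := branch(branch(r(2,2),branch(m,m,1),2),branch(r(2,2),branch(m,m,1),2),branch(r(2,2),branch(m,m,1),2)), u := branch(branch(r(2,2),branch(m,m,1),2),branch(r(2,2),branch(m,m,1),2),branch(r(2,2),branch(m,m,1),2)).
Clash: constants a and 2 differ; no unifier exists.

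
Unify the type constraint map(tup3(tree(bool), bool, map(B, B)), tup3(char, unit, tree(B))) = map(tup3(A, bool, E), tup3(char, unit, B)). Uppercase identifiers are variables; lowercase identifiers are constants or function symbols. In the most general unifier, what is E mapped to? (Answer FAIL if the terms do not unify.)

FAIL

Decompose map/2: tup3(tree(bool), bool, map(B, B)) = tup3(A, bool, E),  tup3(char, unit, tree(B)) = tup3(char, unit, B).
Decompose tup3/3: tree(bool) = A,  bool = bool,  map(B, B) = E.
Bind A := tree(bool); no other remaining equation mentions A.
Delete trivial equation bool = bool.
Bind E := map(B, B); no other remaining equation mentions E.
Decompose tup3/3: char = char,  unit = unit,  tree(B) = B.
Delete trivial equation char = char.
Delete trivial equation unit = unit.
Occurs check fails: B occurs in tree(B); the equation B = tree(B) has no finite solution.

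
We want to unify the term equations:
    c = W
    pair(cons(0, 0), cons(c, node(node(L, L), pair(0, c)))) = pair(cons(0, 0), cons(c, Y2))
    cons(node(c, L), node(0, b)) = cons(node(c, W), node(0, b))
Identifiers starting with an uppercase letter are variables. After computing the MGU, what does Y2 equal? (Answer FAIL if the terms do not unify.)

Bind W := c; substituting into the one remaining equation that mentions W gives: cons(node(c, L), node(0, b)) = cons(node(c, c), node(0, b)).
Decompose pair/2: cons(0, 0) = cons(0, 0),  cons(c, node(node(L, L), pair(0, c))) = cons(c, Y2).
Delete trivial equation cons(0, 0) = cons(0, 0).
Decompose cons/2: c = c,  node(node(L, L), pair(0, c)) = Y2.
Delete trivial equation c = c.
Bind Y2 := node(node(L, L), pair(0, c)); no other remaining equation mentions Y2.
Decompose cons/2: node(c, L) = node(c, c),  node(0, b) = node(0, b).
Decompose node/2: c = c,  L = c.
Delete trivial equation c = c.
Bind L := c; no other remaining equation mentions L. Substituting into the earlier binding gives Y2 := node(node(c, c), pair(0, c)).
Delete trivial equation node(0, b) = node(0, b).
MGU = { W ↦ c, Y2 ↦ node(node(c, c), pair(0, c)), L ↦ c }, so Y2 ↦ node(node(c, c), pair(0, c)).

node(node(c, c), pair(0, c))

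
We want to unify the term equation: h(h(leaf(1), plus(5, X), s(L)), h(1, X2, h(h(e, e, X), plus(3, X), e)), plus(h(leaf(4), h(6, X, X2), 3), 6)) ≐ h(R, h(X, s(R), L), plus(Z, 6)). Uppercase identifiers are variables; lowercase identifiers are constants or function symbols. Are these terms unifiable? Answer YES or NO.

YES

Decompose h/3: h(leaf(1), plus(5, X), s(L)) ≐ R,  h(1, X2, h(h(e, e, X), plus(3, X), e)) ≐ h(X, s(R), L),  plus(h(leaf(4), h(6, X, X2), 3), 6) ≐ plus(Z, 6).
Bind R := h(leaf(1), plus(5, X), s(L)); substituting into the one remaining equation that mentions R gives: h(1, X2, h(h(e, e, X), plus(3, X), e)) ≐ h(X, s(h(leaf(1), plus(5, X), s(L))), L).
Decompose h/3: 1 ≐ X,  X2 ≐ s(h(leaf(1), plus(5, X), s(L))),  h(h(e, e, X), plus(3, X), e) ≐ L.
Bind X := 1; substituting into the remaining equations gives: X2 ≐ s(h(leaf(1), plus(5, 1), s(L))),  h(h(e, e, 1), plus(3, 1), e) ≐ L,  plus(h(leaf(4), h(6, 1, X2), 3), 6) ≐ plus(Z, 6). Substituting into the earlier binding gives R := h(leaf(1), plus(5, 1), s(L)).
Bind X2 := s(h(leaf(1), plus(5, 1), s(L))); substituting into the one remaining equation that mentions X2 gives: plus(h(leaf(4), h(6, 1, s(h(leaf(1), plus(5, 1), s(L)))), 3), 6) ≐ plus(Z, 6).
Bind L := h(h(e, e, 1), plus(3, 1), e); substituting into the remaining equation gives: plus(h(leaf(4), h(6, 1, s(h(leaf(1), plus(5, 1), s(h(h(e, e, 1), plus(3, 1), e))))), 3), 6) ≐ plus(Z, 6). Substituting into the earlier bindings gives R := h(leaf(1), plus(5, 1), s(h(h(e, e, 1), plus(3, 1), e))), X2 := s(h(leaf(1), plus(5, 1), s(h(h(e, e, 1), plus(3, 1), e)))).
Decompose plus/2: h(leaf(4), h(6, 1, s(h(leaf(1), plus(5, 1), s(h(h(e, e, 1), plus(3, 1), e))))), 3) ≐ Z,  6 ≐ 6.
Bind Z := h(leaf(4), h(6, 1, s(h(leaf(1), plus(5, 1), s(h(h(e, e, 1), plus(3, 1), e))))), 3); no other remaining equation mentions Z.
Delete trivial equation 6 ≐ 6.
No equations remain and no clash or occurs-check failure arose, so a unifier exists.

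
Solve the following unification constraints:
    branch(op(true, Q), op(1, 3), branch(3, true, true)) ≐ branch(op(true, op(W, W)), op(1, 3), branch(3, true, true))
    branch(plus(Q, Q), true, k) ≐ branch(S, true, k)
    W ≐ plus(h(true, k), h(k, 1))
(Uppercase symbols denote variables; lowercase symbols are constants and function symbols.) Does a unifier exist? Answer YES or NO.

Decompose branch/3: op(true, Q) ≐ op(true, op(W, W)),  op(1, 3) ≐ op(1, 3),  branch(3, true, true) ≐ branch(3, true, true).
Decompose op/2: true ≐ true,  Q ≐ op(W, W).
Delete trivial equation true ≐ true.
Bind Q := op(W, W); substituting into the one remaining equation that mentions Q gives: branch(plus(op(W, W), op(W, W)), true, k) ≐ branch(S, true, k).
Delete trivial equation op(1, 3) ≐ op(1, 3).
Delete trivial equation branch(3, true, true) ≐ branch(3, true, true).
Decompose branch/3: plus(op(W, W), op(W, W)) ≐ S,  true ≐ true,  k ≐ k.
Bind S := plus(op(W, W), op(W, W)); no other remaining equation mentions S.
Delete trivial equation true ≐ true.
Delete trivial equation k ≐ k.
Bind W := plus(h(true, k), h(k, 1)). Substituting into the earlier bindings gives Q := op(plus(h(true, k), h(k, 1)), plus(h(true, k), h(k, 1))), S := plus(op(plus(h(true, k), h(k, 1)), plus(h(true, k), h(k, 1))), op(plus(h(true, k), h(k, 1)), plus(h(true, k), h(k, 1)))).
No equations remain and no clash or occurs-check failure arose, so a unifier exists.

YES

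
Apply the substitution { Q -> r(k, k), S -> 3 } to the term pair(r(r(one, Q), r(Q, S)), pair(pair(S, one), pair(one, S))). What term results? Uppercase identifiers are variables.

pair(r(r(one, r(k, k)), r(r(k, k), 3)), pair(pair(3, one), pair(one, 3)))

Replace each occurrence of Q with r(k, k).
Replace each occurrence of S with 3.
Result: pair(r(r(one, r(k, k)), r(r(k, k), 3)), pair(pair(3, one), pair(one, 3))).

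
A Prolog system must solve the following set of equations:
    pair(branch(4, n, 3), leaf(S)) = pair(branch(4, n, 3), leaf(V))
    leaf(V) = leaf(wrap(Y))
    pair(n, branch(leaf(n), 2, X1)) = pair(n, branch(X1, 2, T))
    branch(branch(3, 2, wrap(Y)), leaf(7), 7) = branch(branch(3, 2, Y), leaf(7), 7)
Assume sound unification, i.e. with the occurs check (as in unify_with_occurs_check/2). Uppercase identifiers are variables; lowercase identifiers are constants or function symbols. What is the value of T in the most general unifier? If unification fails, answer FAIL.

Decompose pair/2: branch(4, n, 3) = branch(4, n, 3),  leaf(S) = leaf(V).
Delete trivial equation branch(4, n, 3) = branch(4, n, 3).
Decompose leaf/1: S = V.
Bind S := V; no other remaining equation mentions S.
Decompose leaf/1: V = wrap(Y).
Bind V := wrap(Y); no other remaining equation mentions V. Substituting into the earlier binding gives S := wrap(Y).
Decompose pair/2: n = n,  branch(leaf(n), 2, X1) = branch(X1, 2, T).
Delete trivial equation n = n.
Decompose branch/3: leaf(n) = X1,  2 = 2,  X1 = T.
Bind X1 := leaf(n); substituting into the one remaining equation that mentions X1 gives: leaf(n) = T.
Delete trivial equation 2 = 2.
Bind T := leaf(n); no other remaining equation mentions T.
Decompose branch/3: branch(3, 2, wrap(Y)) = branch(3, 2, Y),  leaf(7) = leaf(7),  7 = 7.
Decompose branch/3: 3 = 3,  2 = 2,  wrap(Y) = Y.
Delete trivial equation 3 = 3.
Delete trivial equation 2 = 2.
Occurs check fails: Y occurs in wrap(Y); the equation Y = wrap(Y) has no finite solution.

FAIL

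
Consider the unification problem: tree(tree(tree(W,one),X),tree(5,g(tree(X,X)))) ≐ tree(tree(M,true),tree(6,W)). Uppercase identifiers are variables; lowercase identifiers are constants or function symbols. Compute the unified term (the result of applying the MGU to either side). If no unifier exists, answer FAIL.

Decompose tree/2: tree(tree(W,one),X) ≐ tree(M,true),  tree(5,g(tree(X,X))) ≐ tree(6,W).
Decompose tree/2: tree(W,one) ≐ M,  X ≐ true.
Bind M := tree(W,one); no other remaining equation mentions M.
Bind X := true; substituting into the remaining equation gives: tree(5,g(tree(true,true))) ≐ tree(6,W).
Decompose tree/2: 5 ≐ 6,  g(tree(true,true)) ≐ W.
Clash: constants 5 and 6 differ; no unifier exists.

FAIL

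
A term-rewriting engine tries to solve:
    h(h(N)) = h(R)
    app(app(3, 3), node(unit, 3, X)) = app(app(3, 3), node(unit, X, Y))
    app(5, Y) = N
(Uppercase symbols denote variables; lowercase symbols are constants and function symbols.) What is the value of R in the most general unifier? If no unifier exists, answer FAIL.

Decompose h/1: h(N) = R.
Bind R := h(N); no other remaining equation mentions R.
Decompose app/2: app(3, 3) = app(3, 3),  node(unit, 3, X) = node(unit, X, Y).
Delete trivial equation app(3, 3) = app(3, 3).
Decompose node/3: unit = unit,  3 = X,  X = Y.
Delete trivial equation unit = unit.
Bind X := 3; substituting into the one remaining equation that mentions X gives: 3 = Y.
Bind Y := 3; substituting into the remaining equation gives: app(5, 3) = N.
Bind N := app(5, 3). Substituting into the earlier binding gives R := h(app(5, 3)).
MGU = { R ↦ h(app(5, 3)), X ↦ 3, Y ↦ 3, N ↦ app(5, 3) }, so R ↦ h(app(5, 3)).

h(app(5, 3))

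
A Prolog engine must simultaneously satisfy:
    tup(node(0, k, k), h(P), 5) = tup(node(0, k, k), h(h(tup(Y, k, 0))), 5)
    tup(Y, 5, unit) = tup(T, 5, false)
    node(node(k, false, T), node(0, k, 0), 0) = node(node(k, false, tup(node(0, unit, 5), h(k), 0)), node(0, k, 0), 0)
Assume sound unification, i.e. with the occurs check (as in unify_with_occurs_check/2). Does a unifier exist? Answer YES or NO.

NO

Decompose tup/3: node(0, k, k) = node(0, k, k),  h(P) = h(h(tup(Y, k, 0))),  5 = 5.
Delete trivial equation node(0, k, k) = node(0, k, k).
Decompose h/1: P = h(tup(Y, k, 0)).
Bind P := h(tup(Y, k, 0)); no other remaining equation mentions P.
Delete trivial equation 5 = 5.
Decompose tup/3: Y = T,  5 = 5,  unit = false.
Bind Y := T; no other remaining equation mentions Y. Substituting into the earlier binding gives P := h(tup(T, k, 0)).
Delete trivial equation 5 = 5.
Clash: constants unit and false differ; no unifier exists.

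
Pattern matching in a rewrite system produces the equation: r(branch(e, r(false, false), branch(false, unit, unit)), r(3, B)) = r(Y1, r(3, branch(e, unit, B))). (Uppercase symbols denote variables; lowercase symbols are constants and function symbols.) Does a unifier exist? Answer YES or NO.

Decompose r/2: branch(e, r(false, false), branch(false, unit, unit)) = Y1,  r(3, B) = r(3, branch(e, unit, B)).
Bind Y1 := branch(e, r(false, false), branch(false, unit, unit)); no other remaining equation mentions Y1.
Decompose r/2: 3 = 3,  B = branch(e, unit, B).
Delete trivial equation 3 = 3.
Occurs check fails: B occurs in branch(e, unit, B); the equation B = branch(e, unit, B) has no finite solution.

NO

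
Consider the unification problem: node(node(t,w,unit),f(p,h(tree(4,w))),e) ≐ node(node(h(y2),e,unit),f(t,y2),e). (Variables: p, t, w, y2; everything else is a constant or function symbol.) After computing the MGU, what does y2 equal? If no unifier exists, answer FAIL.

Decompose node/3: node(t,w,unit) ≐ node(h(y2),e,unit),  f(p,h(tree(4,w))) ≐ f(t,y2),  e ≐ e.
Decompose node/3: t ≐ h(y2),  w ≐ e,  unit ≐ unit.
Bind t := h(y2); substituting into the one remaining equation that mentions t gives: f(p,h(tree(4,w))) ≐ f(h(y2),y2).
Bind w := e; substituting into the one remaining equation that mentions w gives: f(p,h(tree(4,e))) ≐ f(h(y2),y2).
Delete trivial equation unit ≐ unit.
Decompose f/2: p ≐ h(y2),  h(tree(4,e)) ≐ y2.
Bind p := h(y2); no other remaining equation mentions p.
Bind y2 := h(tree(4,e)); no other remaining equation mentions y2. Substituting into the earlier bindings gives t := h(h(tree(4,e))), p := h(h(tree(4,e))).
Delete trivial equation e ≐ e.
MGU = { t ↦ h(h(tree(4,e))), w ↦ e, p ↦ h(h(tree(4,e))), y2 ↦ h(tree(4,e)) }, so y2 ↦ h(tree(4,e)).

h(tree(4,e))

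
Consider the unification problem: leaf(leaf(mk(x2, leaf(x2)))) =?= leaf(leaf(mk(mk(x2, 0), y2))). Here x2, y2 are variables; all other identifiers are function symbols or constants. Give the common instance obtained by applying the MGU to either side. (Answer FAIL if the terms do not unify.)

FAIL

Decompose leaf/1: leaf(mk(x2, leaf(x2))) =?= leaf(mk(mk(x2, 0), y2)).
Decompose leaf/1: mk(x2, leaf(x2)) =?= mk(mk(x2, 0), y2).
Decompose mk/2: x2 =?= mk(x2, 0),  leaf(x2) =?= y2.
Occurs check fails: x2 occurs in mk(x2, 0); the equation x2 =?= mk(x2, 0) has no finite solution.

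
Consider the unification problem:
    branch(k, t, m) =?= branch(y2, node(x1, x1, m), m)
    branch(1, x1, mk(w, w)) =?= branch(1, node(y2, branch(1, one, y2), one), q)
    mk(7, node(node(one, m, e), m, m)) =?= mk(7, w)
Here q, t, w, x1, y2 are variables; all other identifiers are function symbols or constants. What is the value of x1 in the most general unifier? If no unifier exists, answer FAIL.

node(k, branch(1, one, k), one)

Decompose branch/3: k =?= y2,  t =?= node(x1, x1, m),  m =?= m.
Bind y2 := k; substituting into the one remaining equation that mentions y2 gives: branch(1, x1, mk(w, w)) =?= branch(1, node(k, branch(1, one, k), one), q).
Bind t := node(x1, x1, m); no other remaining equation mentions t.
Delete trivial equation m =?= m.
Decompose branch/3: 1 =?= 1,  x1 =?= node(k, branch(1, one, k), one),  mk(w, w) =?= q.
Delete trivial equation 1 =?= 1.
Bind x1 := node(k, branch(1, one, k), one); no other remaining equation mentions x1. Substituting into the earlier binding gives t := node(node(k, branch(1, one, k), one), node(k, branch(1, one, k), one), m).
Bind q := mk(w, w); no other remaining equation mentions q.
Decompose mk/2: 7 =?= 7,  node(node(one, m, e), m, m) =?= w.
Delete trivial equation 7 =?= 7.
Bind w := node(node(one, m, e), m, m). Substituting into the earlier binding gives q := mk(node(node(one, m, e), m, m), node(node(one, m, e), m, m)).
MGU = { y2 ↦ k, t ↦ node(node(k, branch(1, one, k), one), node(k, branch(1, one, k), one), m), x1 ↦ node(k, branch(1, one, k), one), q ↦ mk(node(node(one, m, e), m, m), node(node(one, m, e), m, m)), w ↦ node(node(one, m, e), m, m) }, so x1 ↦ node(k, branch(1, one, k), one).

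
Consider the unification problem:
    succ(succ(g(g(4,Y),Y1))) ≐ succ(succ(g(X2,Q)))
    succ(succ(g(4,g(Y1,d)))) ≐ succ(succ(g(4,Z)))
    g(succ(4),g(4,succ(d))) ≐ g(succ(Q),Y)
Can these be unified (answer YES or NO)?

YES

Decompose succ/1: succ(g(g(4,Y),Y1)) ≐ succ(g(X2,Q)).
Decompose succ/1: g(g(4,Y),Y1) ≐ g(X2,Q).
Decompose g/2: g(4,Y) ≐ X2,  Y1 ≐ Q.
Bind X2 := g(4,Y); no other remaining equation mentions X2.
Bind Y1 := Q; substituting into the one remaining equation that mentions Y1 gives: succ(succ(g(4,g(Q,d)))) ≐ succ(succ(g(4,Z))).
Decompose succ/1: succ(g(4,g(Q,d))) ≐ succ(g(4,Z)).
Decompose succ/1: g(4,g(Q,d)) ≐ g(4,Z).
Decompose g/2: 4 ≐ 4,  g(Q,d) ≐ Z.
Delete trivial equation 4 ≐ 4.
Bind Z := g(Q,d); no other remaining equation mentions Z.
Decompose g/2: succ(4) ≐ succ(Q),  g(4,succ(d)) ≐ Y.
Decompose succ/1: 4 ≐ Q.
Bind Q := 4; no other remaining equation mentions Q. Substituting into the earlier bindings gives Y1 := 4, Z := g(4,d).
Bind Y := g(4,succ(d)). Substituting into the earlier binding gives X2 := g(4,g(4,succ(d))).
No equations remain and no clash or occurs-check failure arose, so a unifier exists.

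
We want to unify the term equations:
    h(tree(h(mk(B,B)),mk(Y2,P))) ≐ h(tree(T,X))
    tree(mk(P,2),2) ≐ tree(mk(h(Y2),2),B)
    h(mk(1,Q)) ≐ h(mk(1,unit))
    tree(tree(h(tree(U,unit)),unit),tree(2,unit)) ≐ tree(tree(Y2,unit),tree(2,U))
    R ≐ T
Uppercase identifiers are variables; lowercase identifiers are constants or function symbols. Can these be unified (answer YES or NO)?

YES

Decompose h/1: tree(h(mk(B,B)),mk(Y2,P)) ≐ tree(T,X).
Decompose tree/2: h(mk(B,B)) ≐ T,  mk(Y2,P) ≐ X.
Bind T := h(mk(B,B)); substituting into the one remaining equation that mentions T gives: R ≐ h(mk(B,B)).
Bind X := mk(Y2,P); no other remaining equation mentions X.
Decompose tree/2: mk(P,2) ≐ mk(h(Y2),2),  2 ≐ B.
Decompose mk/2: P ≐ h(Y2),  2 ≐ 2.
Bind P := h(Y2); no other remaining equation mentions P. Substituting into the earlier binding gives X := mk(Y2,h(Y2)).
Delete trivial equation 2 ≐ 2.
Bind B := 2; substituting into the one remaining equation that mentions B gives: R ≐ h(mk(2,2)). Substituting into the earlier binding gives T := h(mk(2,2)).
Decompose h/1: mk(1,Q) ≐ mk(1,unit).
Decompose mk/2: 1 ≐ 1,  Q ≐ unit.
Delete trivial equation 1 ≐ 1.
Bind Q := unit; no other remaining equation mentions Q.
Decompose tree/2: tree(h(tree(U,unit)),unit) ≐ tree(Y2,unit),  tree(2,unit) ≐ tree(2,U).
Decompose tree/2: h(tree(U,unit)) ≐ Y2,  unit ≐ unit.
Bind Y2 := h(tree(U,unit)); no other remaining equation mentions Y2. Substituting into the earlier bindings gives X := mk(h(tree(U,unit)),h(h(tree(U,unit)))), P := h(h(tree(U,unit))).
Delete trivial equation unit ≐ unit.
Decompose tree/2: 2 ≐ 2,  unit ≐ U.
Delete trivial equation 2 ≐ 2.
Bind U := unit; no other remaining equation mentions U. Substituting into the earlier bindings gives X := mk(h(tree(unit,unit)),h(h(tree(unit,unit)))), P := h(h(tree(unit,unit))), Y2 := h(tree(unit,unit)).
Bind R := h(mk(2,2)).
No equations remain and no clash or occurs-check failure arose, so a unifier exists.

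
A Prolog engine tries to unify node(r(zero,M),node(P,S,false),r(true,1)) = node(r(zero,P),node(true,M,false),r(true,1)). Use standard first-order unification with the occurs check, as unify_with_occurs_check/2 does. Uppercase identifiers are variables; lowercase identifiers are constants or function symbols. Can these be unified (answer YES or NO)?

Decompose node/3: r(zero,M) = r(zero,P),  node(P,S,false) = node(true,M,false),  r(true,1) = r(true,1).
Decompose r/2: zero = zero,  M = P.
Delete trivial equation zero = zero.
Bind M := P; substituting into the one remaining equation that mentions M gives: node(P,S,false) = node(true,P,false).
Decompose node/3: P = true,  S = P,  false = false.
Bind P := true; substituting into the one remaining equation that mentions P gives: S = true. Substituting into the earlier binding gives M := true.
Bind S := true; no other remaining equation mentions S.
Delete trivial equation false = false.
Delete trivial equation r(true,1) = r(true,1).
No equations remain and no clash or occurs-check failure arose, so a unifier exists.

YES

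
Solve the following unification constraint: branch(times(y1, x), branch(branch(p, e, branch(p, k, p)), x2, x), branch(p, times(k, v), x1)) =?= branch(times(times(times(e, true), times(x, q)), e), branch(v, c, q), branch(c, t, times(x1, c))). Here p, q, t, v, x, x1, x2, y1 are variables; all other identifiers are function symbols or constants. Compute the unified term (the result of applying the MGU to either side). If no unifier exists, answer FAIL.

Decompose branch/3: times(y1, x) =?= times(times(times(e, true), times(x, q)), e),  branch(branch(p, e, branch(p, k, p)), x2, x) =?= branch(v, c, q),  branch(p, times(k, v), x1) =?= branch(c, t, times(x1, c)).
Decompose times/2: y1 =?= times(times(e, true), times(x, q)),  x =?= e.
Bind y1 := times(times(e, true), times(x, q)); no other remaining equation mentions y1.
Bind x := e; substituting into the one remaining equation that mentions x gives: branch(branch(p, e, branch(p, k, p)), x2, e) =?= branch(v, c, q). Substituting into the earlier binding gives y1 := times(times(e, true), times(e, q)).
Decompose branch/3: branch(p, e, branch(p, k, p)) =?= v,  x2 =?= c,  e =?= q.
Bind v := branch(p, e, branch(p, k, p)); substituting into the one remaining equation that mentions v gives: branch(p, times(k, branch(p, e, branch(p, k, p))), x1) =?= branch(c, t, times(x1, c)).
Bind x2 := c; no other remaining equation mentions x2.
Bind q := e; no other remaining equation mentions q. Substituting into the earlier binding gives y1 := times(times(e, true), times(e, e)).
Decompose branch/3: p =?= c,  times(k, branch(p, e, branch(p, k, p))) =?= t,  x1 =?= times(x1, c).
Bind p := c; substituting into the one remaining equation that mentions p gives: times(k, branch(c, e, branch(c, k, c))) =?= t. Substituting into the earlier binding gives v := branch(c, e, branch(c, k, c)).
Bind t := times(k, branch(c, e, branch(c, k, c))); no other remaining equation mentions t.
Occurs check fails: x1 occurs in times(x1, c); the equation x1 =?= times(x1, c) has no finite solution.

FAIL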